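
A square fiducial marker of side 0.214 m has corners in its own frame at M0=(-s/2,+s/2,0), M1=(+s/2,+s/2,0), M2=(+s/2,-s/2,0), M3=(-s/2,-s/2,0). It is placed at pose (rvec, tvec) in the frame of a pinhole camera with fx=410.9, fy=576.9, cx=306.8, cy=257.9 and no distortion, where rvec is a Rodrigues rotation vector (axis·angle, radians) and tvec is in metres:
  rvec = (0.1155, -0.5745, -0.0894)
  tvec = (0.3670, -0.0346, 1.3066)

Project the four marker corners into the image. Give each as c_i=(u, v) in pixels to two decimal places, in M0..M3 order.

Intrinsics K: fx=410.9, fy=576.9, cx=306.8, cy=257.9
Marker side s = 0.214 m; corners in marker frame (Z=0):
  M0 = (-0.1070, +0.1070, 0)
  M1 = (+0.1070, +0.1070, 0)
  M2 = (+0.1070, -0.1070, 0)
  M3 = (-0.1070, -0.1070, 0)
rvec = (0.1155, -0.5745, -0.0894), |rvec| = θ = 0.59278 rad = 33.964°
Rodrigues: sinθ=0.55867, 1−cosθ=0.17061; R = I + sinθ·[k]× + (1−cosθ)·[k]×²:
    [+0.83587 +0.05204 -0.54645]
    [-0.11647 +0.98964 -0.08392]
    [+0.53643 +0.13379 +0.83327]
t = (0.3670, -0.0346, 1.3066) m
M0: Pc = R·M0+t = (+0.28313, +0.08375, +1.26352); u = 410.9·(+0.28313)/1.26352 + 306.8 = 398.8748, v = 576.9·(+0.08375)/1.26352 + 257.9 = 296.1408
M1: Pc = R·M1+t = (+0.46201, +0.05883, +1.37831); u = 410.9·(+0.46201)/1.37831 + 306.8 = 444.5324, v = 576.9·(+0.05883)/1.37831 + 257.9 = 282.5232
M2: Pc = R·M2+t = (+0.45087, -0.15295, +1.34968); u = 410.9·(+0.45087)/1.34968 + 306.8 = 444.0638, v = 576.9·(-0.15295)/1.34968 + 257.9 = 192.5221
M3: Pc = R·M3+t = (+0.27199, -0.12803, +1.23489); u = 410.9·(+0.27199)/1.23489 + 306.8 = 397.3040, v = 576.9·(-0.12803)/1.23489 + 257.9 = 198.0888

c0=(398.87, 296.14) c1=(444.53, 282.52) c2=(444.06, 192.52) c3=(397.30, 198.09)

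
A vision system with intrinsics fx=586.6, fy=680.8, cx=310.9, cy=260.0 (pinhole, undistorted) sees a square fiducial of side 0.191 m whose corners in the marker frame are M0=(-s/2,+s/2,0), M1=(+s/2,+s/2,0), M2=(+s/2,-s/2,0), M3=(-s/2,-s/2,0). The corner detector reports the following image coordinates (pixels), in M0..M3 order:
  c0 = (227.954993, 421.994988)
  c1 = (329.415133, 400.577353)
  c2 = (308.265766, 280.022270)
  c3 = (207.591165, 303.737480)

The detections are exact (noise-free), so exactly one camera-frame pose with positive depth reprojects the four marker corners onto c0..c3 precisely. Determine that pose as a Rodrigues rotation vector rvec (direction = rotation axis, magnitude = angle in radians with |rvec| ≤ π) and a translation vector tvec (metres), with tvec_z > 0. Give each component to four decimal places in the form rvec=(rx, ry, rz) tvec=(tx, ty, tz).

rvec=(-0.0093, 0.1136, -0.2020) tvec=(-0.0786, 0.1439, 1.0699)

Intrinsics K: fx=586.6, fy=680.8, cx=310.9, cy=260.0
Marker side s = 0.191 m; corners in marker frame (Z=0):
  M0 = (-0.0955, +0.0955, 0)
  M1 = (+0.0955, +0.0955, 0)
  M2 = (+0.0955, -0.0955, 0)
  M3 = (-0.0955, -0.0955, 0)
Detected image corners:
  c0 = (227.954993, 421.994988) px
  c1 = (329.415133, 400.577353) px
  c2 = (308.265766, 280.022270) px
  c3 = (207.591165, 303.737480) px
Planar DLT: solve 8×8 A·h = b for H (H[2,2]=1):
  H  [+501.13866 +103.48621 +267.78394]
  H  [-154.85841 +618.33373 +351.58571]
  H  [-0.10438 -0.01926 +1.00000]
B = K⁻¹H; ‖b₁‖=0.934624, ‖b₂‖=0.934624; λ = 2/(‖b₁‖+‖b₂‖) = 1.069949, sign → tz>0 ⇒ λ=+1.069949
r₁ = λ·B[:,0] = (+0.97326,-0.20072,-0.11168); r₂ = λ·B[:,1] = (+0.19968,+0.97965,-0.02060)
r₃ = r₁×r₂ = (+0.11354,-0.00225,+0.99353); SVD([r₁ r₂ r₃]) → R = UVᵀ:
  R  [+0.97326 +0.19968 +0.11354]
  R  [-0.20072 +0.97965 -0.00225]
  R  [-0.11168 -0.02060 +0.99353]
t = (-0.07864, +0.14394, +1.06995) m
tr R = 2.946436; θ = arccos((tr R − 1)/2) = 0.231958 rad = 13.290°
axis k = ((R−Rᵀ)₃₂, (R−Rᵀ)₁₃, (R−Rᵀ)₂₁) / (2 sinθ) = (-0.039923, +0.489872, -0.870880)
rvec = θ·k = (-0.009260, +0.113630, -0.202007)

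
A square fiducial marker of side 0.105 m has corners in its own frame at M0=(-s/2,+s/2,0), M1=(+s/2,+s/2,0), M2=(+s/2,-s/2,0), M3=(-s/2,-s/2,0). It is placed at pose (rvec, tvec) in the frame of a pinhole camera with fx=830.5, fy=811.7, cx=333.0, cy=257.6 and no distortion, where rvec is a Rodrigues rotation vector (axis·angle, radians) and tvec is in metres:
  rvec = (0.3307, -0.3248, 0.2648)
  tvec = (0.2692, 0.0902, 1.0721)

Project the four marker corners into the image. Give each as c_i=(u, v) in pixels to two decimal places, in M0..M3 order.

c0=(492.57, 354.58) c1=(559.38, 366.76) c2=(590.12, 297.42) c3=(522.56, 282.44)

Intrinsics K: fx=830.5, fy=811.7, cx=333.0, cy=257.6
Marker side s = 0.105 m; corners in marker frame (Z=0):
  M0 = (-0.0525, +0.0525, 0)
  M1 = (+0.0525, +0.0525, 0)
  M2 = (+0.0525, -0.0525, 0)
  M3 = (-0.0525, -0.0525, 0)
rvec = (0.3307, -0.3248, 0.2648), |rvec| = θ = 0.53383 rad = 30.586°
Rodrigues: sinθ=0.50884, 1−cosθ=0.13914; R = I + sinθ·[k]× + (1−cosθ)·[k]×²:
    [+0.91426 -0.30484 -0.26684]
    [+0.19996 +0.91237 -0.35721]
    [+0.35235 +0.27322 +0.89510]
t = (0.2692, 0.0902, 1.0721) m
M0: Pc = R·M0+t = (+0.20520, +0.12760, +1.06795); u = 830.5·(+0.20520)/1.06795 + 333.0 = 492.5738, v = 811.7·(+0.12760)/1.06795 + 257.6 = 354.5845
M1: Pc = R·M1+t = (+0.30119, +0.14860, +1.10494); u = 830.5·(+0.30119)/1.10494 + 333.0 = 559.3845, v = 811.7·(+0.14860)/1.10494 + 257.6 = 366.7608
M2: Pc = R·M2+t = (+0.33320, +0.05280, +1.07625); u = 830.5·(+0.33320)/1.07625 + 333.0 = 590.1187, v = 811.7·(+0.05280)/1.07625 + 257.6 = 297.4200
M3: Pc = R·M3+t = (+0.23721, +0.03180, +1.03926); u = 830.5·(+0.23721)/1.03926 + 333.0 = 522.5578, v = 811.7·(+0.03180)/1.03926 + 257.6 = 282.4392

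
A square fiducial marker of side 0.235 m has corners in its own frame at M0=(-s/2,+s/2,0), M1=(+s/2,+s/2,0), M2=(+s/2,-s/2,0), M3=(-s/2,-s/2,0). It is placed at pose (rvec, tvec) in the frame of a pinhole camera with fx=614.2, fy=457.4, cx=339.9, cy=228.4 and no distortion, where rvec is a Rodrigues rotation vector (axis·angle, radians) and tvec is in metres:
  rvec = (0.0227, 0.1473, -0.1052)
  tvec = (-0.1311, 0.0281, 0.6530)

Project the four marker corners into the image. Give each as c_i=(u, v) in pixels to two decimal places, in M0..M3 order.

c0=(125.88, 335.26) c1=(336.98, 323.72) c2=(312.76, 155.65) c3=(101.82, 175.98)

Intrinsics K: fx=614.2, fy=457.4, cx=339.9, cy=228.4
Marker side s = 0.235 m; corners in marker frame (Z=0):
  M0 = (-0.1175, +0.1175, 0)
  M1 = (+0.1175, +0.1175, 0)
  M2 = (+0.1175, -0.1175, 0)
  M3 = (-0.1175, -0.1175, 0)
rvec = (0.0227, 0.1473, -0.1052), |rvec| = θ = 0.18243 rad = 10.452°
Rodrigues: sinθ=0.18142, 1−cosθ=0.01659; R = I + sinθ·[k]× + (1−cosθ)·[k]×²:
    [+0.98366 +0.10628 +0.14529]
    [-0.10295 +0.99422 -0.03030]
    [-0.14768 +0.01485 +0.98892]
t = (-0.1311, 0.0281, 0.6530) m
M0: Pc = R·M0+t = (-0.23419, +0.15702, +0.67210); u = 614.2·(-0.23419)/0.67210 + 339.9 = 125.8820, v = 457.4·(+0.15702)/0.67210 + 228.4 = 335.2598
M1: Pc = R·M1+t = (-0.00303, +0.13282, +0.63739); u = 614.2·(-0.00303)/0.63739 + 339.9 = 336.9792, v = 457.4·(+0.13282)/0.63739 + 228.4 = 323.7165
M2: Pc = R·M2+t = (-0.02801, -0.10082, +0.63390); u = 614.2·(-0.02801)/0.63390 + 339.9 = 312.7625, v = 457.4·(-0.10082)/0.63390 + 228.4 = 155.6536
M3: Pc = R·M3+t = (-0.25917, -0.07662, +0.66861); u = 614.2·(-0.25917)/0.66861 + 339.9 = 101.8207, v = 457.4·(-0.07662)/0.66861 + 228.4 = 175.9803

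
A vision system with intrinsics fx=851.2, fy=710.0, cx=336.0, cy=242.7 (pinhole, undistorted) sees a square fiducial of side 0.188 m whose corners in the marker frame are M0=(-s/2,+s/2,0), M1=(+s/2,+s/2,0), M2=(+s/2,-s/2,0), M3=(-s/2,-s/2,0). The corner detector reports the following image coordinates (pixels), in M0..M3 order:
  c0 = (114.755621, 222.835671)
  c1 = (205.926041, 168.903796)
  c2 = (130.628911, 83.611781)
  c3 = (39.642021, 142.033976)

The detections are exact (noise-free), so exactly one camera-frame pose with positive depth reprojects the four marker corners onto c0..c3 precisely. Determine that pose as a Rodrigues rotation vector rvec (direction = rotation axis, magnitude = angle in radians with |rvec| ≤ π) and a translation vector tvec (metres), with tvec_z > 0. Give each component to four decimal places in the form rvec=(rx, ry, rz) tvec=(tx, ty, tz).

Intrinsics K: fx=851.2, fy=710.0, cx=336.0, cy=242.7
Marker side s = 0.188 m; corners in marker frame (Z=0):
  M0 = (-0.0940, +0.0940, 0)
  M1 = (+0.0940, +0.0940, 0)
  M2 = (+0.0940, -0.0940, 0)
  M3 = (-0.0940, -0.0940, 0)
Detected image corners:
  c0 = (114.755621, 222.835671) px
  c1 = (205.926041, 168.903796) px
  c2 = (130.628911, 83.611781) px
  c3 = (39.642021, 142.033976) px
Planar DLT: solve 8×8 A·h = b for H (H[2,2]=1):
  H  [+461.24741 +417.87764 +122.44258]
  H  [-327.85066 +463.98283 +155.41371]
  H  [-0.18918 +0.14550 +1.00000]
B = K⁻¹H; ‖b₁‖=0.757374, ‖b₂‖=0.757374; λ = 2/(‖b₁‖+‖b₂‖) = 1.320351, sign → tz>0 ⇒ λ=+1.320351
r₁ = λ·B[:,0] = (+0.81407,-0.52430,-0.24979); r₂ = λ·B[:,1] = (+0.57237,+0.79718,+0.19210)
r₃ = r₁×r₂ = (+0.09841,-0.29936,+0.94905); SVD([r₁ r₂ r₃]) → R = UVᵀ:
  R  [+0.81407 +0.57237 +0.09841]
  R  [-0.52430 +0.79718 -0.29936]
  R  [-0.24979 +0.19210 +0.94905]
t = (-0.33126, -0.16232, +1.32035) m
tr R = 2.560302; θ = arccos((tr R − 1)/2) = 0.675889 rad = 38.726°
axis k = ((R−Rᵀ)₃₂, (R−Rᵀ)₁₃, (R−Rᵀ)₂₁) / (2 sinθ) = (+0.392799, +0.278295, -0.876505)
rvec = θ·k = (+0.265488, +0.188096, -0.592420)

rvec=(0.2655, 0.1881, -0.5924) tvec=(-0.3313, -0.1623, 1.3204)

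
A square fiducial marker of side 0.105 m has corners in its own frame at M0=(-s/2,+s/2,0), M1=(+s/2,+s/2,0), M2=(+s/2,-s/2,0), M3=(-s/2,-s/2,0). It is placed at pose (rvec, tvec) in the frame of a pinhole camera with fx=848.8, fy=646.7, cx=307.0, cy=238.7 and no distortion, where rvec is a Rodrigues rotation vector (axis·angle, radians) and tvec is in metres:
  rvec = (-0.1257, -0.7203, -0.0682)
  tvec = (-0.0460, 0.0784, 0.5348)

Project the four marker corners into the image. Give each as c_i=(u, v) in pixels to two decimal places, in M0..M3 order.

c0=(170.20, 410.25) c1=(305.35, 386.87) c2=(289.01, 267.32) c3=(154.17, 273.81)

Intrinsics K: fx=848.8, fy=646.7, cx=307.0, cy=238.7
Marker side s = 0.105 m; corners in marker frame (Z=0):
  M0 = (-0.0525, +0.0525, 0)
  M1 = (+0.0525, +0.0525, 0)
  M2 = (+0.0525, -0.0525, 0)
  M3 = (-0.0525, -0.0525, 0)
rvec = (-0.1257, -0.7203, -0.0682), |rvec| = θ = 0.73436 rad = 42.076°
Rodrigues: sinθ=0.67011, 1−cosθ=0.25774; R = I + sinθ·[k]× + (1−cosθ)·[k]×²:
    [+0.74981 +0.10551 -0.65319]
    [-0.01896 +0.99023 +0.13818]
    [+0.66138 -0.09122 +0.74448]
t = (-0.0460, 0.0784, 0.5348) m
M0: Pc = R·M0+t = (-0.07983, +0.13138, +0.49529); u = 848.8·(-0.07983)/0.49529 + 307.0 = 170.1981, v = 646.7·(+0.13138)/0.49529 + 238.7 = 410.2464
M1: Pc = R·M1+t = (-0.00110, +0.12939, +0.56473); u = 848.8·(-0.00110)/0.56473 + 307.0 = 305.3530, v = 646.7·(+0.12939)/0.56473 + 238.7 = 386.8716
M2: Pc = R·M2+t = (-0.01217, +0.02542, +0.57431); u = 848.8·(-0.01217)/0.57431 + 307.0 = 289.0076, v = 646.7·(+0.02542)/0.57431 + 238.7 = 267.3215
M3: Pc = R·M3+t = (-0.09090, +0.02741, +0.50487); u = 848.8·(-0.09090)/0.50487 + 307.0 = 154.1687, v = 646.7·(+0.02741)/0.50487 + 238.7 = 273.8085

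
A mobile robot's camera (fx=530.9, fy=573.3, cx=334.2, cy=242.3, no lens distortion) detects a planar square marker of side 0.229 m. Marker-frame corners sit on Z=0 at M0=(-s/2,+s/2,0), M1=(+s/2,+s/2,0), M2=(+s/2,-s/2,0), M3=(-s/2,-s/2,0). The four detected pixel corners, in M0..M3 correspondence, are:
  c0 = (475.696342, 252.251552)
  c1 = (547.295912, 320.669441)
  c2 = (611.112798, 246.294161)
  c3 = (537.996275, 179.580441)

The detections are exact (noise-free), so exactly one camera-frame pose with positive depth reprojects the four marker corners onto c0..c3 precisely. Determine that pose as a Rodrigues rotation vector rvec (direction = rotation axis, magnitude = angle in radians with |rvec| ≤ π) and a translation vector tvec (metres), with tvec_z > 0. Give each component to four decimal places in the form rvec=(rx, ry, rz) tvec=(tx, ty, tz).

Intrinsics K: fx=530.9, fy=573.3, cx=334.2, cy=242.3
Marker side s = 0.229 m; corners in marker frame (Z=0):
  M0 = (-0.1145, +0.1145, 0)
  M1 = (+0.1145, +0.1145, 0)
  M2 = (+0.1145, -0.1145, 0)
  M3 = (-0.1145, -0.1145, 0)
Detected image corners:
  c0 = (475.696342, 252.251552) px
  c1 = (547.295912, 320.669441) px
  c2 = (611.112798, 246.294161) px
  c3 = (537.996275, 179.580441) px
Planar DLT: solve 8×8 A·h = b for H (H[2,2]=1):
  H  [+260.08446 -274.31807 +542.59229]
  H  [+269.34865 +321.48125 +249.30859]
  H  [-0.10292 +0.00185 +1.00000]
B = K⁻¹H; ‖b₁‖=0.762734, ‖b₂‖=0.762734; λ = 2/(‖b₁‖+‖b₂‖) = 1.311074, sign → tz>0 ⇒ λ=+1.311074
r₁ = λ·B[:,0] = (+0.72723,+0.67300,-0.13494); r₂ = λ·B[:,1] = (-0.67897,+0.73416,+0.00243)
r₃ = r₁×r₂ = (+0.10070,+0.08985,+0.99085); SVD([r₁ r₂ r₃]) → R = UVᵀ:
  R  [+0.72723 -0.67897 +0.10070]
  R  [+0.67300 +0.73416 +0.08985]
  R  [-0.13494 +0.00243 +0.99085]
t = (+0.51463, +0.01603, +1.31107) m
tr R = 2.452245; θ = arccos((tr R − 1)/2) = 0.758131 rad = 43.438°
axis k = ((R−Rᵀ)₃₂, (R−Rᵀ)₁₃, (R−Rᵀ)₂₁) / (2 sinθ) = (-0.063571, +0.171358, +0.983156)
rvec = θ·k = (-0.048195, +0.129912, +0.745361)

rvec=(-0.0482, 0.1299, 0.7454) tvec=(0.5146, 0.0160, 1.3111)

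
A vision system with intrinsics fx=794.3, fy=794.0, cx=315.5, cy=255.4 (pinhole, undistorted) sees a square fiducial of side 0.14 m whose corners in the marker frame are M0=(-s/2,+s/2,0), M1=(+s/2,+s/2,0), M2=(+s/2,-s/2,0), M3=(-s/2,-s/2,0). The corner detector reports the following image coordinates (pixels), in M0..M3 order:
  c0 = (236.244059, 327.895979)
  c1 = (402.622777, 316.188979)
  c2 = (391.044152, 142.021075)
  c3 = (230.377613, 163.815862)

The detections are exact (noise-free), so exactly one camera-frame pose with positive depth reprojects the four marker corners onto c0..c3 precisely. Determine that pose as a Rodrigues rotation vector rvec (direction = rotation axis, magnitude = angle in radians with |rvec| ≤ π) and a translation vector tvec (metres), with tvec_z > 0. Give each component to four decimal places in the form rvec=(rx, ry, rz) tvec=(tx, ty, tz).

Intrinsics K: fx=794.3, fy=794.0, cx=315.5, cy=255.4
Marker side s = 0.14 m; corners in marker frame (Z=0):
  M0 = (-0.0700, +0.0700, 0)
  M1 = (+0.0700, +0.0700, 0)
  M2 = (+0.0700, -0.0700, 0)
  M3 = (-0.0700, -0.0700, 0)
Detected image corners:
  c0 = (236.244059, 327.895979) px
  c1 = (402.622777, 316.188979) px
  c2 = (391.044152, 142.021075) px
  c3 = (230.377613, 163.815862) px
Planar DLT: solve 8×8 A·h = b for H (H[2,2]=1):
  H  [+1026.41946 -9.41567 +312.43698]
  H  [-226.70352 +1153.32306 +236.40798]
  H  [-0.44840 -0.22560 +1.00000]
B = K⁻¹H; ‖b₁‖=1.543668, ‖b₂‖=1.543668; λ = 2/(‖b₁‖+‖b₂‖) = 0.647808, sign → tz>0 ⇒ λ=+0.647808
r₁ = λ·B[:,0] = (+0.95250,-0.09153,-0.29047); r₂ = λ·B[:,1] = (+0.05037,+0.98798,-0.14614)
r₃ = r₁×r₂ = (+0.30036,+0.12457,+0.94566); SVD([r₁ r₂ r₃]) → R = UVᵀ:
  R  [+0.95250 +0.05037 +0.30036]
  R  [-0.09153 +0.98798 +0.12457]
  R  [-0.29047 -0.14614 +0.94566]
t = (-0.00250, -0.01550, +0.64781) m
tr R = 2.886132; θ = arccos((tr R − 1)/2) = 0.339065 rad = 19.427°
axis k = ((R−Rᵀ)₃₂, (R−Rᵀ)₁₃, (R−Rᵀ)₂₁) / (2 sinθ) = (-0.406958, +0.888191, -0.213312)
rvec = θ·k = (-0.137985, +0.301154, -0.072327)

rvec=(-0.1380, 0.3012, -0.0723) tvec=(-0.0025, -0.0155, 0.6478)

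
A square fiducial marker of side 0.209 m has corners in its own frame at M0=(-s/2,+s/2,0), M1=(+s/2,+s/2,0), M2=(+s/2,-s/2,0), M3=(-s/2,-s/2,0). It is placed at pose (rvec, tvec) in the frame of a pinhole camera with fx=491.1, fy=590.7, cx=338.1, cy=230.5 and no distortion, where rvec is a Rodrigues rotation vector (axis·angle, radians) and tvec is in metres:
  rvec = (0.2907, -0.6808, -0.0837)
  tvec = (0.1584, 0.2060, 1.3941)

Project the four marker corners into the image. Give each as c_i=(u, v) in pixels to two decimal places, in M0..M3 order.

Intrinsics K: fx=491.1, fy=590.7, cx=338.1, cy=230.5
Marker side s = 0.209 m; corners in marker frame (Z=0):
  M0 = (-0.1045, +0.1045, 0)
  M1 = (+0.1045, +0.1045, 0)
  M2 = (+0.1045, -0.1045, 0)
  M3 = (-0.1045, -0.1045, 0)
rvec = (0.2907, -0.6808, -0.0837), |rvec| = θ = 0.74498 rad = 42.684°
Rodrigues: sinθ=0.67796, 1−cosθ=0.26490; R = I + sinθ·[k]× + (1−cosθ)·[k]×²:
    [+0.77543 -0.01829 -0.63116]
    [-0.17063 +0.95632 -0.23735]
    [+0.60794 +0.29174 +0.73844]
t = (0.1584, 0.2060, 1.3941) m
M0: Pc = R·M0+t = (+0.07546, +0.32377, +1.36106); u = 491.1·(+0.07546)/1.36106 + 338.1 = 365.3261, v = 590.7·(+0.32377)/1.36106 + 230.5 = 371.0149
M1: Pc = R·M1+t = (+0.23752, +0.28810, +1.48812); u = 491.1·(+0.23752)/1.48812 + 338.1 = 416.4855, v = 590.7·(+0.28810)/1.48812 + 230.5 = 344.8616
M2: Pc = R·M2+t = (+0.24134, +0.08823, +1.42714); u = 491.1·(+0.24134)/1.42714 + 338.1 = 421.1500, v = 590.7·(+0.08823)/1.42714 + 230.5 = 267.0202
M3: Pc = R·M3+t = (+0.07928, +0.12390, +1.30008); u = 491.1·(+0.07928)/1.30008 + 338.1 = 368.0471, v = 590.7·(+0.12390)/1.30008 + 230.5 = 286.7925

c0=(365.33, 371.01) c1=(416.49, 344.86) c2=(421.15, 267.02) c3=(368.05, 286.79)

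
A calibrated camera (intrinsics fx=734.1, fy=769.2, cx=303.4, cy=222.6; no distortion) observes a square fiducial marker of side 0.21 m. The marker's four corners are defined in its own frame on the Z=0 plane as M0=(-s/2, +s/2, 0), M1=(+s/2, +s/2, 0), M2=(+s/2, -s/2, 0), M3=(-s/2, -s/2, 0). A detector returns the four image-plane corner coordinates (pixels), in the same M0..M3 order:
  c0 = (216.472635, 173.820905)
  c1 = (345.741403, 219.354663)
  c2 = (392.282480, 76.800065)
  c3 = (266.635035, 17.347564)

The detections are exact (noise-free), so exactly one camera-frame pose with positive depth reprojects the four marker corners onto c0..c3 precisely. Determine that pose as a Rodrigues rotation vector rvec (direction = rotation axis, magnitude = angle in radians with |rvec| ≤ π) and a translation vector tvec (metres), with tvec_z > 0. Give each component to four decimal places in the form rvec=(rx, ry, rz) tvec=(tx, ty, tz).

rvec=(0.1048, -0.4529, 0.3152) tvec=(0.0066, -0.1329, 1.0287)

Intrinsics K: fx=734.1, fy=769.2, cx=303.4, cy=222.6
Marker side s = 0.21 m; corners in marker frame (Z=0):
  M0 = (-0.1050, +0.1050, 0)
  M1 = (+0.1050, +0.1050, 0)
  M2 = (+0.1050, -0.1050, 0)
  M3 = (-0.1050, -0.1050, 0)
Detected image corners:
  c0 = (216.472635, 173.820905) px
  c1 = (345.741403, 219.354663) px
  c2 = (392.282480, 76.800065) px
  c3 = (266.635035, 17.347564) px
Planar DLT: solve 8×8 A·h = b for H (H[2,2]=1):
  H  [+739.19258 -220.99809 +308.10747]
  H  [+302.63323 +713.99845 +123.25213]
  H  [+0.43312 +0.02901 +1.00000]
B = K⁻¹H; ‖b₁‖=0.972079, ‖b₂‖=0.972080; λ = 2/(‖b₁‖+‖b₂‖) = 1.028722, sign → tz>0 ⇒ λ=+1.028722
r₁ = λ·B[:,0] = (+0.85171,+0.27580,+0.44556); r₂ = λ·B[:,1] = (-0.32203,+0.94626,+0.02984)
r₃ = r₁×r₂ = (-0.41338,-0.16890,+0.89476); SVD([r₁ r₂ r₃]) → R = UVᵀ:
  R  [+0.85171 -0.32203 -0.41338]
  R  [+0.27580 +0.94626 -0.16890]
  R  [+0.44556 +0.02984 +0.89476]
t = (+0.00660, -0.13287, +1.02872) m
tr R = 2.692729; θ = arccos((tr R − 1)/2) = 0.561674 rad = 32.182°
axis k = ((R−Rᵀ)₃₂, (R−Rᵀ)₁₃, (R−Rᵀ)₂₁) / (2 sinθ) = (+0.186575, -0.806357, +0.561229)
rvec = θ·k = (+0.104795, -0.452910, +0.315228)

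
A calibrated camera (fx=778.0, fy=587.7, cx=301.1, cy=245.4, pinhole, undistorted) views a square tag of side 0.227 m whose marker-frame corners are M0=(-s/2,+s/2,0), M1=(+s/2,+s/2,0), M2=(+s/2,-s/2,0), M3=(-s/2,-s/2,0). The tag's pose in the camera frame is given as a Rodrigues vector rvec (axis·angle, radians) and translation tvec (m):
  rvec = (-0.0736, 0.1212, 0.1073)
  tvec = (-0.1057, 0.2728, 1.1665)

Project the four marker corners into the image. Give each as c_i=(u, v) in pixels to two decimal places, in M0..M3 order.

Intrinsics K: fx=778.0, fy=587.7, cx=301.1, cy=245.4
Marker side s = 0.227 m; corners in marker frame (Z=0):
  M0 = (-0.1135, +0.1135, 0)
  M1 = (+0.1135, +0.1135, 0)
  M2 = (+0.1135, -0.1135, 0)
  M3 = (-0.1135, -0.1135, 0)
rvec = (-0.0736, 0.1212, 0.1073), |rvec| = θ = 0.17782 rad = 10.188°
Rodrigues: sinθ=0.17688, 1−cosθ=0.01577; R = I + sinθ·[k]× + (1−cosθ)·[k]×²:
    [+0.98693 -0.11118 +0.11662]
    [+0.10229 +0.99156 +0.07970]
    [-0.12450 -0.06673 +0.98997]
t = (-0.1057, 0.2728, 1.1665) m
M0: Pc = R·M0+t = (-0.23034, +0.37373, +1.17306); u = 778.0·(-0.23034)/1.17306 + 301.1 = 148.3354, v = 587.7·(+0.37373)/1.17306 + 245.4 = 432.6393
M1: Pc = R·M1+t = (-0.00630, +0.39695, +1.14480); u = 778.0·(-0.00630)/1.14480 + 301.1 = 296.8169, v = 587.7·(+0.39695)/1.14480 + 245.4 = 449.1816
M2: Pc = R·M2+t = (+0.01894, +0.17187, +1.15994); u = 778.0·(+0.01894)/1.15994 + 301.1 = 313.8010, v = 587.7·(+0.17187)/1.15994 + 245.4 = 332.4791
M3: Pc = R·M3+t = (-0.20510, +0.14865, +1.18820); u = 778.0·(-0.20510)/1.18820 + 301.1 = 166.8084, v = 587.7·(+0.14865)/1.18820 + 245.4 = 318.9234

c0=(148.34, 432.64) c1=(296.82, 449.18) c2=(313.80, 332.48) c3=(166.81, 318.92)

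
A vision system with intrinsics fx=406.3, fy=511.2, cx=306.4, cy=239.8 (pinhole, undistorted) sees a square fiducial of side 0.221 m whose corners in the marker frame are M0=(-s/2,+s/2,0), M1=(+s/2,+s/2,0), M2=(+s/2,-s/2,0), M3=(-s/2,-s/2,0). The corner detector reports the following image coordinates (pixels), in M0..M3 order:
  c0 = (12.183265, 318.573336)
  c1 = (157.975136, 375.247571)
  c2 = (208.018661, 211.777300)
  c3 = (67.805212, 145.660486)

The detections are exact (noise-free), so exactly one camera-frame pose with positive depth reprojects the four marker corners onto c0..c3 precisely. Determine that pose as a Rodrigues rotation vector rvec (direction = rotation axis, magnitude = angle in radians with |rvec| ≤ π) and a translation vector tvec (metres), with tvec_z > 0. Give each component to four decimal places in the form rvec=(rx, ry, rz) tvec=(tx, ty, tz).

rvec=(-0.0136, -0.1844, 0.3594) tvec=(-0.2988, 0.0287, 0.6308)

Intrinsics K: fx=406.3, fy=511.2, cx=306.4, cy=239.8
Marker side s = 0.221 m; corners in marker frame (Z=0):
  M0 = (-0.1105, +0.1105, 0)
  M1 = (+0.1105, +0.1105, 0)
  M2 = (+0.1105, -0.1105, 0)
  M3 = (-0.1105, -0.1105, 0)
Detected image corners:
  c0 = (12.183265, 318.573336) px
  c1 = (157.975136, 375.247571) px
  c2 = (208.018661, 211.777300) px
  c3 = (67.805212, 145.660486) px
Planar DLT: solve 8×8 A·h = b for H (H[2,2]=1):
  H  [+678.25747 -246.79163 +113.92535]
  H  [+351.73151 +741.24311 +263.08974]
  H  [+0.28062 -0.07284 +1.00000]
B = K⁻¹H; ‖b₁‖=1.585343, ‖b₂‖=1.585343; λ = 2/(‖b₁‖+‖b₂‖) = 0.630778, sign → tz>0 ⇒ λ=+0.630778
r₁ = λ·B[:,0] = (+0.91950,+0.35097,+0.17701); r₂ = λ·B[:,1] = (-0.34850,+0.93618,-0.04594)
r₃ = r₁×r₂ = (-0.18184,-0.01944,+0.98314); SVD([r₁ r₂ r₃]) → R = UVᵀ:
  R  [+0.91950 -0.34850 -0.18184]
  R  [+0.35097 +0.93618 -0.01944]
  R  [+0.17701 -0.04594 +0.98314]
t = (-0.29882, +0.02874, +0.63078) m
tr R = 2.838822; θ = arccos((tr R − 1)/2) = 0.404216 rad = 23.160°
axis k = ((R−Rᵀ)₃₂, (R−Rᵀ)₁₃, (R−Rᵀ)₂₁) / (2 sinθ) = (-0.033690, -0.456207, +0.889236)
rvec = θ·k = (-0.013618, -0.184406, +0.359443)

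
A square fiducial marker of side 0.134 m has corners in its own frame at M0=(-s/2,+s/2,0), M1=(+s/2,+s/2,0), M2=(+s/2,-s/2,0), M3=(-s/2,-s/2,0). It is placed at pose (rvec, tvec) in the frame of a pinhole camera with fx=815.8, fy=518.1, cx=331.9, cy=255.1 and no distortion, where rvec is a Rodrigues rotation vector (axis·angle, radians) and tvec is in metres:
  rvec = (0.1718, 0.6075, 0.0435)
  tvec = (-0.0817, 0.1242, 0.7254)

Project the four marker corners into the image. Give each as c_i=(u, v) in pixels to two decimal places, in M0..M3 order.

Intrinsics K: fx=815.8, fy=518.1, cx=331.9, cy=255.1
Marker side s = 0.134 m; corners in marker frame (Z=0):
  M0 = (-0.0670, +0.0670, 0)
  M1 = (+0.0670, +0.0670, 0)
  M2 = (+0.0670, -0.0670, 0)
  M3 = (-0.0670, -0.0670, 0)
rvec = (0.1718, 0.6075, 0.0435), |rvec| = θ = 0.63282 rad = 36.258°
Rodrigues: sinθ=0.59142, 1−cosθ=0.19364; R = I + sinθ·[k]× + (1−cosθ)·[k]×²:
    [+0.82063 +0.00981 +0.57137]
    [+0.09112 +0.98481 -0.14778]
    [-0.56414 +0.17334 +0.80728]
t = (-0.0817, 0.1242, 0.7254) m
M0: Pc = R·M0+t = (-0.13603, +0.18408, +0.77481); u = 815.8·(-0.13603)/0.77481 + 331.9 = 188.6790, v = 518.1·(+0.18408)/0.77481 + 255.1 = 378.1887
M1: Pc = R·M1+t = (-0.02606, +0.19629, +0.69922); u = 815.8·(-0.02606)/0.69922 + 331.9 = 301.4947, v = 518.1·(+0.19629)/0.69922 + 255.1 = 400.5437
M2: Pc = R·M2+t = (-0.02737, +0.06432, +0.67599); u = 815.8·(-0.02737)/0.67599 + 331.9 = 298.8632, v = 518.1·(+0.06432)/0.67599 + 255.1 = 304.3989
M3: Pc = R·M3+t = (-0.13734, +0.05211, +0.75158); u = 815.8·(-0.13734)/0.75158 + 331.9 = 182.8257, v = 518.1·(+0.05211)/0.75158 + 255.1 = 291.0234

c0=(188.68, 378.19) c1=(301.49, 400.54) c2=(298.86, 304.40) c3=(182.83, 291.02)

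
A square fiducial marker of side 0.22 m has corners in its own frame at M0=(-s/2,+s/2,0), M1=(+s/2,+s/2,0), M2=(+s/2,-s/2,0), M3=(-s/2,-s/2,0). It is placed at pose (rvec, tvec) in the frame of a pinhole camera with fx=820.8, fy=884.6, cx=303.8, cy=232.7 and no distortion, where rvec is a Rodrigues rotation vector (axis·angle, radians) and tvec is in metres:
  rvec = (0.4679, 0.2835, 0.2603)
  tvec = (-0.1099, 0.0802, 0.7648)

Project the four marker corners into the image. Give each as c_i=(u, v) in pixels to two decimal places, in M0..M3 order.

c0=(77.24, 381.11) c1=(275.24, 465.35) c2=(318.13, 257.69) c3=(89.30, 174.36)

Intrinsics K: fx=820.8, fy=884.6, cx=303.8, cy=232.7
Marker side s = 0.22 m; corners in marker frame (Z=0):
  M0 = (-0.1100, +0.1100, 0)
  M1 = (+0.1100, +0.1100, 0)
  M2 = (+0.1100, -0.1100, 0)
  M3 = (-0.1100, -0.1100, 0)
rvec = (0.4679, 0.2835, 0.2603), |rvec| = θ = 0.60585 rad = 34.713°
Rodrigues: sinθ=0.56946, 1−cosθ=0.17798; R = I + sinθ·[k]× + (1−cosθ)·[k]×²:
    [+0.92817 -0.18034 +0.32553]
    [+0.30899 +0.86099 -0.40401]
    [-0.20741 +0.47558 +0.85487]
t = (-0.1099, 0.0802, 0.7648) m
M0: Pc = R·M0+t = (-0.23184, +0.14092, +0.83993); u = 820.8·(-0.23184)/0.83993 + 303.8 = 77.2430, v = 884.6·(+0.14092)/0.83993 + 232.7 = 381.1149
M1: Pc = R·M1+t = (-0.02764, +0.20890, +0.79430); u = 820.8·(-0.02764)/0.79430 + 303.8 = 275.2390, v = 884.6·(+0.20890)/0.79430 + 232.7 = 465.3462
M2: Pc = R·M2+t = (+0.01204, +0.01948, +0.68967); u = 820.8·(+0.01204)/0.68967 + 303.8 = 318.1257, v = 884.6·(+0.01948)/0.68967 + 232.7 = 257.6856
M3: Pc = R·M3+t = (-0.19216, -0.04850, +0.73530); u = 820.8·(-0.19216)/0.73530 + 303.8 = 89.2951, v = 884.6·(-0.04850)/0.73530 + 232.7 = 174.3558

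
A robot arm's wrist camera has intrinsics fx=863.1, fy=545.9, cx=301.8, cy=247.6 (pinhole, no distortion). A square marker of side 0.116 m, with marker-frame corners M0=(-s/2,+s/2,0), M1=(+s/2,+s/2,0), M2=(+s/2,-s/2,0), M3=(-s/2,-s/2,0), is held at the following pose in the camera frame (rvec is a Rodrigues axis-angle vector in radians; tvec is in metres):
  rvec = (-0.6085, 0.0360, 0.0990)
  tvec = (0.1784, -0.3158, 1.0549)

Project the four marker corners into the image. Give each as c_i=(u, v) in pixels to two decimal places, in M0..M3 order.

Intrinsics K: fx=863.1, fy=545.9, cx=301.8, cy=247.6
Marker side s = 0.116 m; corners in marker frame (Z=0):
  M0 = (-0.0580, +0.0580, 0)
  M1 = (+0.0580, +0.0580, 0)
  M2 = (+0.0580, -0.0580, 0)
  M3 = (-0.0580, -0.0580, 0)
rvec = (-0.6085, 0.0360, 0.0990), |rvec| = θ = 0.61755 rad = 35.383°
Rodrigues: sinθ=0.57904, 1−cosθ=0.18470; R = I + sinθ·[k]× + (1−cosθ)·[k]×²:
    [+0.99463 -0.10344 +0.00458]
    [+0.08222 +0.81593 +0.57228]
    [-0.06293 -0.56883 +0.82005]
t = (0.1784, -0.3158, 1.0549) m
M0: Pc = R·M0+t = (+0.11471, -0.27324, +1.02556); u = 863.1·(+0.11471)/1.02556 + 301.8 = 398.3409, v = 545.9·(-0.27324)/1.02556 + 247.6 = 102.1530
M1: Pc = R·M1+t = (+0.23009, -0.26371, +1.01826); u = 863.1·(+0.23009)/1.01826 + 301.8 = 496.8290, v = 545.9·(-0.26371)/1.01826 + 247.6 = 106.2232
M2: Pc = R·M2+t = (+0.24209, -0.35836, +1.08424); u = 863.1·(+0.24209)/1.08424 + 301.8 = 494.5114, v = 545.9·(-0.35836)/1.08424 + 247.6 = 67.1734
M3: Pc = R·M3+t = (+0.12671, -0.36789, +1.09154); u = 863.1·(+0.12671)/1.09154 + 301.8 = 401.9924, v = 545.9·(-0.36789)/1.09154 + 247.6 = 63.6104

c0=(398.34, 102.15) c1=(496.83, 106.22) c2=(494.51, 67.17) c3=(401.99, 63.61)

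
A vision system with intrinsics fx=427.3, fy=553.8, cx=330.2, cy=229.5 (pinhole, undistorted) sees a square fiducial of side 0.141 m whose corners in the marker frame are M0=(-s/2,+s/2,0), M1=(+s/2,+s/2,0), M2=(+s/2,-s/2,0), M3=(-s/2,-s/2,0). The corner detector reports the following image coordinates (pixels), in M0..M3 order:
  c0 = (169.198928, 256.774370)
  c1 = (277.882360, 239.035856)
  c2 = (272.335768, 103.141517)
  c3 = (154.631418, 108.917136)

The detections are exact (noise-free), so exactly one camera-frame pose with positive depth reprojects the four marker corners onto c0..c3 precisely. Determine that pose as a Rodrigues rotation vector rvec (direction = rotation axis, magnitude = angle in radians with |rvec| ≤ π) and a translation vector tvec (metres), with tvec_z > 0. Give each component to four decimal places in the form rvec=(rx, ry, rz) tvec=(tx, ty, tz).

rvec=(0.2739, -0.3710, -0.0691) tvec=(-0.1388, -0.0494, 0.5443)

Intrinsics K: fx=427.3, fy=553.8, cx=330.2, cy=229.5
Marker side s = 0.141 m; corners in marker frame (Z=0):
  M0 = (-0.0705, +0.0705, 0)
  M1 = (+0.0705, +0.0705, 0)
  M2 = (+0.0705, -0.0705, 0)
  M3 = (-0.0705, -0.0705, 0)
Detected image corners:
  c0 = (169.198928, 256.774370) px
  c1 = (277.882360, 239.035856) px
  c2 = (272.335768, 103.141517) px
  c3 = (154.631418, 108.917136) px
Planar DLT: solve 8×8 A·h = b for H (H[2,2]=1):
  H  [+941.52453 +180.96002 +221.24652]
  H  [+28.37928 +1094.25518 +179.24416]
  H  [+0.64014 +0.50833 +1.00000]
B = K⁻¹H; ‖b₁‖=1.837235, ‖b₂‖=1.837235; λ = 2/(‖b₁‖+‖b₂‖) = 0.544296, sign → tz>0 ⇒ λ=+0.544296
r₁ = λ·B[:,0] = (+0.93007,-0.11650,+0.34842); r₂ = λ·B[:,1] = (+0.01670,+0.96082,+0.27668)
r₃ = r₁×r₂ = (-0.36700,-0.25152,+0.89557); SVD([r₁ r₂ r₃]) → R = UVᵀ:
  R  [+0.93007 +0.01670 -0.36700]
  R  [-0.11650 +0.96082 -0.25152]
  R  [+0.34842 +0.27668 +0.89557]
t = (-0.13879, -0.04939, +0.54430) m
tr R = 2.786456; θ = arccos((tr R − 1)/2) = 0.466322 rad = 26.718°
axis k = ((R−Rᵀ)₃₂, (R−Rᵀ)₁₃, (R−Rᵀ)₂₁) / (2 sinθ) = (+0.587408, -0.795620, -0.148125)
rvec = θ·k = (+0.273921, -0.371015, -0.069074)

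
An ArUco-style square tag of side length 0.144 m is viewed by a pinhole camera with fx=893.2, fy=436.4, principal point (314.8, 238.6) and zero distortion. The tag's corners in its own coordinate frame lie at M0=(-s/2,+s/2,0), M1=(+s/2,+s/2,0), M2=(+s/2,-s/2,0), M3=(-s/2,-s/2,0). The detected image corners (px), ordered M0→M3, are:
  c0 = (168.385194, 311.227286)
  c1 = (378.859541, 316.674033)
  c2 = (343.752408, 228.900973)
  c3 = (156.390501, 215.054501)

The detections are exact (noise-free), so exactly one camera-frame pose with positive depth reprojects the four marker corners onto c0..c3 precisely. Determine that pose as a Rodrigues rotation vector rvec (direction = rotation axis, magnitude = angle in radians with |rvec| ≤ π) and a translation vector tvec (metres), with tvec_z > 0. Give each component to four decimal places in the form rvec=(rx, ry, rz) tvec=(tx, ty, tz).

rvec=(-0.5895, -0.4747, -0.0112) tvec=(-0.0324, 0.0364, 0.5960)

Intrinsics K: fx=893.2, fy=436.4, cx=314.8, cy=238.6
Marker side s = 0.144 m; corners in marker frame (Z=0):
  M0 = (-0.0720, +0.0720, 0)
  M1 = (+0.0720, +0.0720, 0)
  M2 = (+0.0720, -0.0720, 0)
  M3 = (-0.0720, -0.0720, 0)
Detected image corners:
  c0 = (168.385194, 311.227286) px
  c1 = (378.859541, 316.674033) px
  c2 = (343.752408, 228.900973) px
  c3 = (156.390501, 215.054501) px
Planar DLT: solve 8×8 A·h = b for H (H[2,2]=1):
  H  [+1566.81213 -66.09085 +266.30222]
  H  [+263.91487 +397.86453 +265.26004]
  H  [+0.72789 -0.89306 +1.00000]
B = K⁻¹H; ‖b₁‖=1.677928, ‖b₂‖=1.677928; λ = 2/(‖b₁‖+‖b₂‖) = 0.595973, sign → tz>0 ⇒ λ=+0.595973
r₁ = λ·B[:,0] = (+0.89254,+0.12324,+0.43380); r₂ = λ·B[:,1] = (+0.14348,+0.83435,-0.53224)
r₃ = r₁×r₂ = (-0.42753,+0.53729,+0.72700); SVD([r₁ r₂ r₃]) → R = UVᵀ:
  R  [+0.89254 +0.14348 -0.42753]
  R  [+0.12324 +0.83435 +0.53729]
  R  [+0.43380 -0.53224 +0.72700]
t = (-0.03236, +0.03641, +0.59597) m
tr R = 2.453890; θ = arccos((tr R − 1)/2) = 0.756934 rad = 43.369°
axis k = ((R−Rᵀ)₃₂, (R−Rᵀ)₁₃, (R−Rᵀ)₂₁) / (2 sinθ) = (-0.778749, -0.627162, -0.014743)
rvec = θ·k = (-0.589462, -0.474720, -0.011160)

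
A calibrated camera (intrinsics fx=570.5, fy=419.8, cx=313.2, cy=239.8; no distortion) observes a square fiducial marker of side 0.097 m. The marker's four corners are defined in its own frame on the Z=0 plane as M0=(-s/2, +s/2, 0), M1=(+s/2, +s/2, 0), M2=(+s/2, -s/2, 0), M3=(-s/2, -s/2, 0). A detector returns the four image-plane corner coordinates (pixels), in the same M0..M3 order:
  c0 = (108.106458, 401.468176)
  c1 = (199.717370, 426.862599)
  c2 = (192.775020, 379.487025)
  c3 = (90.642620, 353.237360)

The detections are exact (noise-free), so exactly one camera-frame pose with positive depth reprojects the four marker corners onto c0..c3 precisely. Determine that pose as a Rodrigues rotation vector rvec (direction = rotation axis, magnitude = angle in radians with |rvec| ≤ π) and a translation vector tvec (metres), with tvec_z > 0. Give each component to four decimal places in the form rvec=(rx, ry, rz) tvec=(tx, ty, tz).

rvec=(0.6194, 0.2995, 0.1617) tvec=(-0.1466, 0.1817, 0.5035)

Intrinsics K: fx=570.5, fy=419.8, cx=313.2, cy=239.8
Marker side s = 0.097 m; corners in marker frame (Z=0):
  M0 = (-0.0485, +0.0485, 0)
  M1 = (+0.0485, +0.0485, 0)
  M2 = (+0.0485, -0.0485, 0)
  M3 = (-0.0485, -0.0485, 0)
Detected image corners:
  c0 = (108.106458, 401.468176) px
  c1 = (199.717370, 426.862599) px
  c2 = (192.775020, 379.487025) px
  c3 = (90.642620, 353.237360) px
Planar DLT: solve 8×8 A·h = b for H (H[2,2]=1):
  H  [+928.90545 +300.89697 +147.09885]
  H  [+89.90865 +952.07521 +391.34520]
  H  [-0.45110 +1.17654 +1.00000]
B = K⁻¹H; ‖b₁‖=1.986214, ‖b₂‖=1.986214; λ = 2/(‖b₁‖+‖b₂‖) = 0.503470, sign → tz>0 ⇒ λ=+0.503470
r₁ = λ·B[:,0] = (+0.94445,+0.23756,-0.22711); r₂ = λ·B[:,1] = (-0.05965,+0.80347,+0.59235)
r₃ = r₁×r₂ = (+0.32320,-0.54590,+0.77300); SVD([r₁ r₂ r₃]) → R = UVᵀ:
  R  [+0.94445 -0.05965 +0.32320]
  R  [+0.23756 +0.80347 -0.54590]
  R  [-0.22711 +0.59235 +0.77300]
t = (-0.14659, +0.18175, +0.50347) m
tr R = 2.520919; θ = arccos((tr R − 1)/2) = 0.706776 rad = 40.495°
axis k = ((R−Rᵀ)₃₂, (R−Rᵀ)₁₃, (R−Rᵀ)₂₁) / (2 sinθ) = (+0.876410, +0.423717, +0.228844)
rvec = θ·k = (+0.619425, +0.299473, +0.161741)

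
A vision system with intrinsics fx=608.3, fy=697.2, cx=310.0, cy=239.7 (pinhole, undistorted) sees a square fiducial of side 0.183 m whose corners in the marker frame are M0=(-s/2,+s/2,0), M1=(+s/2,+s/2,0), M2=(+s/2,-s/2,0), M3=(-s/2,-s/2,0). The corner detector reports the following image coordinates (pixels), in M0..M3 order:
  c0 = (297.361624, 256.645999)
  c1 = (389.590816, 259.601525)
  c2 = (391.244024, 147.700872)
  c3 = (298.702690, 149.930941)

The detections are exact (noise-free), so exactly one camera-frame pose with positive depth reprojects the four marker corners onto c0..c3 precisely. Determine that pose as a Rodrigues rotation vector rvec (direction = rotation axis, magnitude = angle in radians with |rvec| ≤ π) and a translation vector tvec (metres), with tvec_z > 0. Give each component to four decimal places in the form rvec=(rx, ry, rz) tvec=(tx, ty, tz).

rvec=(0.0143, 0.3080, 0.0172) tvec=(0.0636, -0.0606, 1.1686)

Intrinsics K: fx=608.3, fy=697.2, cx=310.0, cy=239.7
Marker side s = 0.183 m; corners in marker frame (Z=0):
  M0 = (-0.0915, +0.0915, 0)
  M1 = (+0.0915, +0.0915, 0)
  M2 = (+0.0915, -0.0915, 0)
  M3 = (-0.0915, -0.0915, 0)
Detected image corners:
  c0 = (297.361624, 256.645999) px
  c1 = (389.590816, 259.601525) px
  c2 = (391.244024, 147.700872) px
  c3 = (298.702690, 149.930941) px
Planar DLT: solve 8×8 A·h = b for H (H[2,2]=1):
  H  [+415.58447 -3.25184 +343.12792]
  H  [-50.75582 +599.87624 +203.53685]
  H  [-0.25928 +0.01426 +1.00000]
B = K⁻¹H; ‖b₁‖=0.855717, ‖b₂‖=0.855717; λ = 2/(‖b₁‖+‖b₂‖) = 1.168611, sign → tz>0 ⇒ λ=+1.168611
r₁ = λ·B[:,0] = (+0.95280,+0.01910,-0.30300); r₂ = λ·B[:,1] = (-0.01474,+0.99975,+0.01667)
r₃ = r₁×r₂ = (+0.30325,-0.01141,+0.95284); SVD([r₁ r₂ r₃]) → R = UVᵀ:
  R  [+0.95280 -0.01474 +0.30325]
  R  [+0.01910 +0.99975 -0.01141]
  R  [-0.30300 +0.01667 +0.95284]
t = (+0.06364, -0.06061, +1.16861) m
tr R = 2.905395; θ = arccos((tr R − 1)/2) = 0.308805 rad = 17.693°
axis k = ((R−Rᵀ)₃₂, (R−Rᵀ)₁₃, (R−Rᵀ)₂₁) / (2 sinθ) = (+0.046194, +0.997380, +0.055671)
rvec = θ·k = (+0.014265, +0.307995, +0.017191)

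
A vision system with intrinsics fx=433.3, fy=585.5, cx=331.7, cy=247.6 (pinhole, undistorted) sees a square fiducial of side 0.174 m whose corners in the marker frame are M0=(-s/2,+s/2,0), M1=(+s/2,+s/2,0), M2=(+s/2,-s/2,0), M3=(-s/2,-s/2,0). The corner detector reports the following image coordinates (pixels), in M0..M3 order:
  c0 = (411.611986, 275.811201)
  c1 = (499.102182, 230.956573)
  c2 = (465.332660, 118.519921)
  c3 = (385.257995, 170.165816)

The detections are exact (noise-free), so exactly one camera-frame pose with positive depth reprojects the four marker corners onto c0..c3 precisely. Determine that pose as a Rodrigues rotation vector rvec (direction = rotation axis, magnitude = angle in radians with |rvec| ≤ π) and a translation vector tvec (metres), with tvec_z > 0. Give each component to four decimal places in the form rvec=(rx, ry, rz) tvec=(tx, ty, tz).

rvec=(-0.2104, 0.4901, -0.3366) tvec=(0.2069, -0.0709, 0.8427)

Intrinsics K: fx=433.3, fy=585.5, cx=331.7, cy=247.6
Marker side s = 0.174 m; corners in marker frame (Z=0):
  M0 = (-0.0870, +0.0870, 0)
  M1 = (+0.0870, +0.0870, 0)
  M2 = (+0.0870, -0.0870, 0)
  M3 = (-0.0870, -0.0870, 0)
Detected image corners:
  c0 = (411.611986, 275.811201) px
  c1 = (499.102182, 230.956573) px
  c2 = (465.332660, 118.519921) px
  c3 = (385.257995, 170.165816) px
Planar DLT: solve 8×8 A·h = b for H (H[2,2]=1):
  H  [+259.35270 +27.34596 +438.06337]
  H  [-377.91426 +560.56264 +198.36294]
  H  [-0.50314 -0.32814 +1.00000]
B = K⁻¹H; ‖b₁‖=1.186621, ‖b₂‖=1.186621; λ = 2/(‖b₁‖+‖b₂‖) = 0.842729, sign → tz>0 ⇒ λ=+0.842729
r₁ = λ·B[:,0] = (+0.82901,-0.36463,-0.42401); r₂ = λ·B[:,1] = (+0.26488,+0.92378,-0.27654)
r₃ = r₁×r₂ = (+0.49253,+0.11694,+0.86240); SVD([r₁ r₂ r₃]) → R = UVᵀ:
  R  [+0.82901 +0.26488 +0.49253]
  R  [-0.36463 +0.92378 +0.11694]
  R  [-0.42401 -0.27654 +0.86240]
t = (+0.20687, -0.07087, +0.84273) m
tr R = 2.615191; θ = arccos((tr R − 1)/2) = 0.630733 rad = 36.138°
axis k = ((R−Rᵀ)₃₂, (R−Rᵀ)₁₃, (R−Rᵀ)₂₁) / (2 sinθ) = (-0.333601, +0.777077, -0.533724)
rvec = θ·k = (-0.210413, +0.490128, -0.336637)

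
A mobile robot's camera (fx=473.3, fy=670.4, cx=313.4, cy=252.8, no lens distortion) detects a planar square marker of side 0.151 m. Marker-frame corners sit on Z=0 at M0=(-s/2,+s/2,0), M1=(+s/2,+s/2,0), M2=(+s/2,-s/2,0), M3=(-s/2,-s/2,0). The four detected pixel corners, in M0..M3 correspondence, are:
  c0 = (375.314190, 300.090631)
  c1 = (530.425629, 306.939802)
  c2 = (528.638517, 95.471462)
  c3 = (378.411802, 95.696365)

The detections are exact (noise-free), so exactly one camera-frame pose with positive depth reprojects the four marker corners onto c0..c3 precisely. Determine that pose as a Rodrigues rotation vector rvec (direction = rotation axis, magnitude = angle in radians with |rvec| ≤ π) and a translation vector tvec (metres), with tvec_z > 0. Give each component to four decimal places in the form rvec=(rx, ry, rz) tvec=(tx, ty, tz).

rvec=(-0.1042, 0.1054, 0.0295) tvec=(0.1405, -0.0394, 0.4802)

Intrinsics K: fx=473.3, fy=670.4, cx=313.4, cy=252.8
Marker side s = 0.151 m; corners in marker frame (Z=0):
  M0 = (-0.0755, +0.0755, 0)
  M1 = (+0.0755, +0.0755, 0)
  M2 = (+0.0755, -0.0755, 0)
  M3 = (-0.0755, -0.0755, 0)
Detected image corners:
  c0 = (375.314190, 300.090631) px
  c1 = (530.425629, 306.939802) px
  c2 = (528.638517, 95.471462) px
  c3 = (378.411802, 95.696365) px
Planar DLT: solve 8×8 A·h = b for H (H[2,2]=1):
  H  [+910.22195 -101.07042 +451.92384]
  H  [-22.72492 +1334.16327 +197.85113]
  H  [-0.22192 -0.21284 +1.00000]
B = K⁻¹H; ‖b₁‖=2.082539, ‖b₂‖=2.082539; λ = 2/(‖b₁‖+‖b₂‖) = 0.480183, sign → tz>0 ⇒ λ=+0.480183
r₁ = λ·B[:,0] = (+0.99402,+0.02391,-0.10656); r₂ = λ·B[:,1] = (-0.03487,+0.99415,-0.10220)
r₃ = r₁×r₂ = (+0.10349,+0.10531,+0.98904); SVD([r₁ r₂ r₃]) → R = UVᵀ:
  R  [+0.99402 -0.03487 +0.10349]
  R  [+0.02391 +0.99415 +0.10531]
  R  [-0.10656 -0.10220 +0.98904]
t = (+0.14054, -0.03936, +0.48018) m
tr R = 2.977211; θ = arccos((tr R − 1)/2) = 0.151105 rad = 8.658°
axis k = ((R−Rᵀ)₃₂, (R−Rᵀ)₁₃, (R−Rᵀ)₂₁) / (2 sinθ) = (-0.689267, +0.697713, +0.195212)
rvec = θ·k = (-0.104152, +0.105428, +0.029497)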